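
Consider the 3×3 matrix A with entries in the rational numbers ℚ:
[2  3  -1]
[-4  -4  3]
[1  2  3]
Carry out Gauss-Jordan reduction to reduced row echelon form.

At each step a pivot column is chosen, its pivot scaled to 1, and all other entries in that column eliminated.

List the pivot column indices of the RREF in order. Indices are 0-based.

pivot columns: 0, 1, 2

pivot(0,0)=2: scale R0 → (1, 3/2, -1/2)
  clear (1,0): R1 −= (-4)R0 → (0, 2, 1)
  clear (2,0): R2 −= (1)R0 → (0, 1/2, 7/2)
pivot(1,1)=2: scale R1 → (0, 1, 1/2)
  clear (0,1): R0 −= (3/2)R1 → (1, 0, -5/4)
  clear (2,1): R2 −= (1/2)R1 → (0, 0, 13/4)
pivot(2,2)=13/4: scale R2 → (0, 0, 1)
  clear (0,2): R0 −= (-5/4)R2 → (1, 0, 0)
  clear (1,2): R1 −= (1/2)R2 → (0, 1, 0)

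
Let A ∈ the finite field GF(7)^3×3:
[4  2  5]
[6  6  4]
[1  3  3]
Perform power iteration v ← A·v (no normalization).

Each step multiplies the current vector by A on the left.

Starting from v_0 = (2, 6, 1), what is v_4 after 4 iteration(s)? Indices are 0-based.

v_0 = (2, 6, 1).
v_1 = A·v_0 = (4, 3, 2).
v_2 = A·v_1 = (4, 1, 5).
v_3 = A·v_2 = (1, 1, 1).
v_4 = A·v_3 = (4, 2, 0).

v_4 = (4, 2, 0)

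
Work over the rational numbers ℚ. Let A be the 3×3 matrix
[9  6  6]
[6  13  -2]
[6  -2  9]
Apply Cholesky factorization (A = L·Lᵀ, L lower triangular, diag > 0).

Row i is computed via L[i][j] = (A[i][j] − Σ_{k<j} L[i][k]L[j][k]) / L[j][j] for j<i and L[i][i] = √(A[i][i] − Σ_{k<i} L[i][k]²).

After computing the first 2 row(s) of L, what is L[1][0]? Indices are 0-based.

L[1][0] = 2

Step 1: L[0][0] = √(9) = 3.
  L[1][0] = (6) / L[0][0] = 2.
Step 2: L[1][1] = √(9) = 3.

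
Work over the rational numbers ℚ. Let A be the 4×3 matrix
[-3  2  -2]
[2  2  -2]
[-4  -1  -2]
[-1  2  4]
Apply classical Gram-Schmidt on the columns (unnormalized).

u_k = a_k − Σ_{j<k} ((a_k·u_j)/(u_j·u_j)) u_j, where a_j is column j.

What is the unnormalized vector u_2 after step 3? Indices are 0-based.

u_2 = (-111/65, -176/65, -68/65, 253/65)

Step 1: u_0 = a_0 = (-3, 2, -4, -1).
Step 2: u_1 = a_1 − (0)·u_0 = (2, 2, -1, 2).
Step 3: u_2 = a_2 − (1/5)·u_0 − (2/13)·u_1 = (-111/65, -176/65, -68/65, 253/65).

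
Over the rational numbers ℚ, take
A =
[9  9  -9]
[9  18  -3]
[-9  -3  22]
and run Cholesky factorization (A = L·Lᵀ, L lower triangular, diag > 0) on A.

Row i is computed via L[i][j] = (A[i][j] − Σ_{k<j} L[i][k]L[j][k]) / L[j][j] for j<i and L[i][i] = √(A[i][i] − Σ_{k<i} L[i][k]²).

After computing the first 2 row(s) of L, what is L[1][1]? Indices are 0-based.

Step 1: L[0][0] = √(9) = 3.
  L[1][0] = (9) / L[0][0] = 3.
Step 2: L[1][1] = √(9) = 3.

L[1][1] = 3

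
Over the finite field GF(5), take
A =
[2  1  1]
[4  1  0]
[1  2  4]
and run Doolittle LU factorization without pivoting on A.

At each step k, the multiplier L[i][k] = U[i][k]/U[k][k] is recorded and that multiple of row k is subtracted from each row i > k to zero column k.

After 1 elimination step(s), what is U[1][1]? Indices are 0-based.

U[1][1] = 4

k=0: U[0][0]=2
  eliminate (1,0): mult=2, new row 1: (0, 4, 3); set L[1][0]=2
  eliminate (2,0): mult=3, new row 2: (0, 4, 1); set L[2][0]=3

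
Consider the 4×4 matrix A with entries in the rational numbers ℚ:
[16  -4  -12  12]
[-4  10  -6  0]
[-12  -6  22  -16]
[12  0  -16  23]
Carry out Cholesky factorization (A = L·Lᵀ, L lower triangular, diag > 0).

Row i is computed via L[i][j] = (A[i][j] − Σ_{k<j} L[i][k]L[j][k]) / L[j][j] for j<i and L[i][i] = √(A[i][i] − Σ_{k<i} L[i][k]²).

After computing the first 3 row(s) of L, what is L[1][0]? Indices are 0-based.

Step 1: L[0][0] = √(16) = 4.
  L[1][0] = (-4) / L[0][0] = -1.
Step 2: L[1][1] = √(9) = 3.
  L[2][0] = (-12) / L[0][0] = -3.
  L[2][1] = (-9) / L[1][1] = -3.
Step 3: L[2][2] = √(4) = 2.

L[1][0] = -1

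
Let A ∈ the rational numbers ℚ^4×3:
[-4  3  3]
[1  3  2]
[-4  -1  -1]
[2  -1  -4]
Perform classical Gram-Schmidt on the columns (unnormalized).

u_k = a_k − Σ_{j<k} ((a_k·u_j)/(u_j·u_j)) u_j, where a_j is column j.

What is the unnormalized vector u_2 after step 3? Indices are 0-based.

u_2 = (-413/691, -404/691, -609/691, -1842/691)

Step 1: u_0 = a_0 = (-4, 1, -4, 2).
Step 2: u_1 = a_1 − (-7/37)·u_0 = (83/37, 118/37, -65/37, -23/37).
Step 3: u_2 = a_2 − (-14/37)·u_0 − (642/691)·u_1 = (-413/691, -404/691, -609/691, -1842/691).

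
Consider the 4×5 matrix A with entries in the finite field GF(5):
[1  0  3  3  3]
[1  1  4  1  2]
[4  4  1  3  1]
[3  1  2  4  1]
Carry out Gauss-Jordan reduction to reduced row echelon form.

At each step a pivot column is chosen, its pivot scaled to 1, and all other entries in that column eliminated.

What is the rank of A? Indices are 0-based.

pivot(0,0)=1: scale R0 → (1, 0, 3, 3, 3)
  clear (1,0): R1 −= (1)R0 → (0, 1, 1, 3, 4)
  clear (2,0): R2 −= (4)R0 → (0, 4, 4, 1, 4)
  clear (3,0): R3 −= (3)R0 → (0, 1, 3, 0, 2)
pivot(1,1)=1: scale R1 → (0, 1, 1, 3, 4)
  clear (2,1): R2 −= (4)R1 → (0, 0, 0, 4, 3)
  clear (3,1): R3 −= (1)R1 → (0, 0, 2, 2, 3)
pivot(2,2): swap R2↔R3
pivot(2,2)=2: scale R2 → (0, 0, 1, 1, 4)
  clear (0,2): R0 −= (3)R2 → (1, 0, 0, 0, 1)
  clear (1,2): R1 −= (1)R2 → (0, 1, 0, 2, 0)
pivot(3,3)=4: scale R3 → (0, 0, 0, 1, 2)
  clear (1,3): R1 −= (2)R3 → (0, 1, 0, 0, 1)
  clear (2,3): R2 −= (1)R3 → (0, 0, 1, 0, 2)

rank = 4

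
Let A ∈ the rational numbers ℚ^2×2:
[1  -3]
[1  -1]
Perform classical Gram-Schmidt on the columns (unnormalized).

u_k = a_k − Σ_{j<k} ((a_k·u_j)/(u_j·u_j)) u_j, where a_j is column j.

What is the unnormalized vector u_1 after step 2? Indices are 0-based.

Step 1: u_0 = a_0 = (1, 1).
Step 2: u_1 = a_1 − (-2)·u_0 = (-1, 1).

u_1 = (-1, 1)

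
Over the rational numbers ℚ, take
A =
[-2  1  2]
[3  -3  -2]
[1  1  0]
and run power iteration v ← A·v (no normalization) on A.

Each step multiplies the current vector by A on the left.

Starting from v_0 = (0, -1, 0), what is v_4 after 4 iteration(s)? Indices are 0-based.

v_0 = (0, -1, 0).
v_1 = A·v_0 = (-1, 3, -1).
v_2 = A·v_1 = (3, -10, 2).
v_3 = A·v_2 = (-12, 35, -7).
v_4 = A·v_3 = (45, -127, 23).

v_4 = (45, -127, 23)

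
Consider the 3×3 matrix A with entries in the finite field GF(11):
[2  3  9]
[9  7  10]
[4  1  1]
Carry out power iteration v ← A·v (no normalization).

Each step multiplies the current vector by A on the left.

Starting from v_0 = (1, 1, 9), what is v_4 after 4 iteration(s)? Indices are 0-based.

v_4 = (0, 2, 5)

v_0 = (1, 1, 9).
v_1 = A·v_0 = (9, 7, 3).
v_2 = A·v_1 = (0, 6, 2).
v_3 = A·v_2 = (3, 7, 8).
v_4 = A·v_3 = (0, 2, 5).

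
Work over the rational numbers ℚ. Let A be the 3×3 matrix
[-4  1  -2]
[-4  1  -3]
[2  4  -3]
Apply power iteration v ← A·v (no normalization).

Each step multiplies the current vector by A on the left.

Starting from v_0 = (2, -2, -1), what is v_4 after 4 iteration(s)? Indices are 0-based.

v_0 = (2, -2, -1).
v_1 = A·v_0 = (-8, -7, -1).
v_2 = A·v_1 = (27, 28, -41).
v_3 = A·v_2 = (2, 43, 289).
v_4 = A·v_3 = (-543, -832, -691).

v_4 = (-543, -832, -691)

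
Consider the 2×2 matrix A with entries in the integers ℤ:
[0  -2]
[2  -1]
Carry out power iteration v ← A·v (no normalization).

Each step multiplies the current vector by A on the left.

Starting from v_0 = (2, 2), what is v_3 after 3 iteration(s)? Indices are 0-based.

v_3 = (20, 2)

v_0 = (2, 2).
v_1 = A·v_0 = (-4, 2).
v_2 = A·v_1 = (-4, -10).
v_3 = A·v_2 = (20, 2).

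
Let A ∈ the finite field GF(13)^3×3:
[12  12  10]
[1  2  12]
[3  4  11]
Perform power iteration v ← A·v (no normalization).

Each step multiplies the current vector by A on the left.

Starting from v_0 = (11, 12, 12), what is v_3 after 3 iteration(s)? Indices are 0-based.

v_0 = (11, 12, 12).
v_1 = A·v_0 = (6, 10, 5).
v_2 = A·v_1 = (8, 8, 9).
v_3 = A·v_2 = (9, 2, 12).

v_3 = (9, 2, 12)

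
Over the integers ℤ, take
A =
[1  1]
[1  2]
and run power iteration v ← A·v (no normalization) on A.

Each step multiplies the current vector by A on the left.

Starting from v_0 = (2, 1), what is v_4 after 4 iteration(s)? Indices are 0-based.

v_0 = (2, 1).
v_1 = A·v_0 = (3, 4).
v_2 = A·v_1 = (7, 11).
v_3 = A·v_2 = (18, 29).
v_4 = A·v_3 = (47, 76).

v_4 = (47, 76)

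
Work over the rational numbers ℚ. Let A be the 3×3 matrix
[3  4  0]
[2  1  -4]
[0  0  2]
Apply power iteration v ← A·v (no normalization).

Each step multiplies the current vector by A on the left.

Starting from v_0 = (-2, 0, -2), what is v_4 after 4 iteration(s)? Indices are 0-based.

v_4 = (222, 152, -32)

v_0 = (-2, 0, -2).
v_1 = A·v_0 = (-6, 4, -4).
v_2 = A·v_1 = (-2, 8, -8).
v_3 = A·v_2 = (26, 36, -16).
v_4 = A·v_3 = (222, 152, -32).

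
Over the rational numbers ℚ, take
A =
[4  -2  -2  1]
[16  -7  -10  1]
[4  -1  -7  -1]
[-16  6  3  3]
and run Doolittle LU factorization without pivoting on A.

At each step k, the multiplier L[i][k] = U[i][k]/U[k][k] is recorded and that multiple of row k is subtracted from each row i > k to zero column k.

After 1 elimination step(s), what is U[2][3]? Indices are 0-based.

U[2][3] = -2

k=0: U[0][0]=4
  eliminate (1,0): mult=4, new row 1: (0, 1, -2, -3); set L[1][0]=4
  eliminate (2,0): mult=1, new row 2: (0, 1, -5, -2); set L[2][0]=1
  eliminate (3,0): mult=-4, new row 3: (0, -2, -5, 7); set L[3][0]=-4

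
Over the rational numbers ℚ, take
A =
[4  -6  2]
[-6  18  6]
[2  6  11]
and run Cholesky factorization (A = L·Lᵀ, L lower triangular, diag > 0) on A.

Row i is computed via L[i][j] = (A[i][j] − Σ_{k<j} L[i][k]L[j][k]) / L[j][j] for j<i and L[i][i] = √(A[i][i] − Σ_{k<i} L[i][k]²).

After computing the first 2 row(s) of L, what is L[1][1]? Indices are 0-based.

Step 1: L[0][0] = √(4) = 2.
  L[1][0] = (-6) / L[0][0] = -3.
Step 2: L[1][1] = √(9) = 3.

L[1][1] = 3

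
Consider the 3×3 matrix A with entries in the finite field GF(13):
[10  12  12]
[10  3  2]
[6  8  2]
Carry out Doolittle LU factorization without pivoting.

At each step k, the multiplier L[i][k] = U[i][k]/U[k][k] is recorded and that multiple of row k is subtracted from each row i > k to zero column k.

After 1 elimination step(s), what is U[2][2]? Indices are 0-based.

k=0: U[0][0]=10
  eliminate (1,0): mult=1, new row 1: (0, 4, 3); set L[1][0]=1
  eliminate (2,0): mult=11, new row 2: (0, 6, 0); set L[2][0]=11

U[2][2] = 0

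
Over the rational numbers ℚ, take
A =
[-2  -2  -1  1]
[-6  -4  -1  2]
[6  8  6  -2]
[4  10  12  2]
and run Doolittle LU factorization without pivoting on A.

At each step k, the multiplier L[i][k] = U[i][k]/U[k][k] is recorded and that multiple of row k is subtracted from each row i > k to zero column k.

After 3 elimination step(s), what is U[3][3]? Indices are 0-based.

Step 1: pivot at (0,0) is -2.
  row1 ← row1 − (3)·row0  ⇒  L[1][0]=3, U row1=(0, 2, 2, -1)
  row2 ← row2 − (-3)·row0  ⇒  L[2][0]=-3, U row2=(0, 2, 3, 1)
  row3 ← row3 − (-2)·row0  ⇒  L[3][0]=-2, U row3=(0, 6, 10, 4)
Step 2: pivot at (1,1) is 2.
  row2 ← row2 − (1)·row1  ⇒  L[2][1]=1, U row2=(0, 0, 1, 2)
  row3 ← row3 − (3)·row1  ⇒  L[3][1]=3, U row3=(0, 0, 4, 7)
Step 3: pivot at (2,2) is 1.
  row3 ← row3 − (4)·row2  ⇒  L[3][2]=4, U row3=(0, 0, 0, -1)

U[3][3] = -1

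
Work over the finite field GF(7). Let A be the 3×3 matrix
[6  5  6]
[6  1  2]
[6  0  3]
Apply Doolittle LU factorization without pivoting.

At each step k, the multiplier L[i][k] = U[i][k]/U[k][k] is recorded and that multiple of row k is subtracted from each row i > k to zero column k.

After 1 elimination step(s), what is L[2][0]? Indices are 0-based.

k=0: U[0][0]=6
  eliminate (1,0): mult=1, new row 1: (0, 3, 3); set L[1][0]=1
  eliminate (2,0): mult=1, new row 2: (0, 2, 4); set L[2][0]=1

L[2][0] = 1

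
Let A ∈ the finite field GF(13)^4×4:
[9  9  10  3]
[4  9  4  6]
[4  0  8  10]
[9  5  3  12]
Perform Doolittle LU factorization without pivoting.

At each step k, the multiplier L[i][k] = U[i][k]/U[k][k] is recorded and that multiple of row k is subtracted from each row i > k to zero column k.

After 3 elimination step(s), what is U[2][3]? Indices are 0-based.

U[2][3] = 2

[col 0] pivot 9
  R1 -= 12*R0 → (0, 5, 1, 9)  (L[1][0] := 12)
  R2 -= 12*R0 → (0, 9, 5, 0)  (L[2][0] := 12)
  R3 -= 1*R0 → (0, 9, 6, 9)  (L[3][0] := 1)
[col 1] pivot 5
  R2 -= 7*R1 → (0, 0, 11, 2)  (L[2][1] := 7)
  R3 -= 7*R1 → (0, 0, 12, 11)  (L[3][1] := 7)
[col 2] pivot 11
  R3 -= 7*R2 → (0, 0, 0, 10)  (L[3][2] := 7)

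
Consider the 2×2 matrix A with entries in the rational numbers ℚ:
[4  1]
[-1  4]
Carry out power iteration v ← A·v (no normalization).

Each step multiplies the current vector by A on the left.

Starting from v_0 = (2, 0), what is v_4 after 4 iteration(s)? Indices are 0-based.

v_4 = (322, -480)

v_0 = (2, 0).
v_1 = A·v_0 = (8, -2).
v_2 = A·v_1 = (30, -16).
v_3 = A·v_2 = (104, -94).
v_4 = A·v_3 = (322, -480).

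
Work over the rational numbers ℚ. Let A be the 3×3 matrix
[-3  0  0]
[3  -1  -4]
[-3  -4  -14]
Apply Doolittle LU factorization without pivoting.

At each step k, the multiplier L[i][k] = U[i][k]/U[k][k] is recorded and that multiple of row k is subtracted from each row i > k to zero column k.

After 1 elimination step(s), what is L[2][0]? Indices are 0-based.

L[2][0] = 1

Step 1: pivot at (0,0) is -3.
  row1 ← row1 − (-1)·row0  ⇒  L[1][0]=-1, U row1=(0, -1, -4)
  row2 ← row2 − (1)·row0  ⇒  L[2][0]=1, U row2=(0, -4, -14)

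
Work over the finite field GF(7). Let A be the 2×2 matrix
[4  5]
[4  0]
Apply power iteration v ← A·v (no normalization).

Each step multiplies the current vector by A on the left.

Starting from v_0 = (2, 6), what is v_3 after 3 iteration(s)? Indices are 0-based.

v_0 = (2, 6).
v_1 = A·v_0 = (3, 1).
v_2 = A·v_1 = (3, 5).
v_3 = A·v_2 = (2, 5).

v_3 = (2, 5)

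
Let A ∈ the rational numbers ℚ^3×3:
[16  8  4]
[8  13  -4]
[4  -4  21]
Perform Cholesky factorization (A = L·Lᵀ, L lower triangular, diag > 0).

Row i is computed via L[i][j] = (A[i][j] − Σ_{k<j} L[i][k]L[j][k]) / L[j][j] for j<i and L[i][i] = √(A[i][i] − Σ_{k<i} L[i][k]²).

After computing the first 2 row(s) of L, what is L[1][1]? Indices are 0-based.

Step 1: L[0][0] = √(16) = 4.
  L[1][0] = (8) / L[0][0] = 2.
Step 2: L[1][1] = √(9) = 3.

L[1][1] = 3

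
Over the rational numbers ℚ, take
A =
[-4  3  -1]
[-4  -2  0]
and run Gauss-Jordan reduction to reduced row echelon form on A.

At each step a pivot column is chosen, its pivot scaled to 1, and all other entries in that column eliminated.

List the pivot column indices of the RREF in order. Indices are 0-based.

step 1: normalize row 0 (÷-4) = (1, -3/4, 1/4)
  row 1: subtract -4×row0 = (0, -5, 1)
step 2: normalize row 1 (÷-5) = (0, 1, -1/5)
  row 0: subtract -3/4×row1 = (1, 0, 1/10)

pivot columns: 0, 1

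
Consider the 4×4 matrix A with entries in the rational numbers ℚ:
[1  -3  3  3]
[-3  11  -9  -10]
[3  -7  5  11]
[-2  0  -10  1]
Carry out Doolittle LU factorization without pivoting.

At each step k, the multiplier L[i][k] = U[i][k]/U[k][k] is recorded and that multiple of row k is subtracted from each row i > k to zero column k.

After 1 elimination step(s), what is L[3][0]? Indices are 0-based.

k=0: U[0][0]=1
  eliminate (1,0): mult=-3, new row 1: (0, 2, 0, -1); set L[1][0]=-3
  eliminate (2,0): mult=3, new row 2: (0, 2, -4, 2); set L[2][0]=3
  eliminate (3,0): mult=-2, new row 3: (0, -6, -4, 7); set L[3][0]=-2

L[3][0] = -2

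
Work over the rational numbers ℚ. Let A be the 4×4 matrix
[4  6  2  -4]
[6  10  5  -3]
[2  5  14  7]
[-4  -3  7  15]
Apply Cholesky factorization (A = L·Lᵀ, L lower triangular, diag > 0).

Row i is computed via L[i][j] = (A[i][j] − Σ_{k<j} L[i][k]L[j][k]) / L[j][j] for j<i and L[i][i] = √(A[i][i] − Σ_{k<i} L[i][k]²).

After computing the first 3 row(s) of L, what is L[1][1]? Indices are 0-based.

L[1][1] = 1

Step 1: L[0][0] = √(4) = 2.
  L[1][0] = (6) / L[0][0] = 3.
Step 2: L[1][1] = √(1) = 1.
  L[2][0] = (2) / L[0][0] = 1.
  L[2][1] = (2) / L[1][1] = 2.
Step 3: L[2][2] = √(9) = 3.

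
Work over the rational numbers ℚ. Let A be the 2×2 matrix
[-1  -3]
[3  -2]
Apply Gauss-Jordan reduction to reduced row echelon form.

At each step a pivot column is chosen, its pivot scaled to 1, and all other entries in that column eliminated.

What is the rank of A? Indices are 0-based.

[1] R0 /= -1  ⇒  (1, 3)
     R1 -= 3·R0  ⇒  (0, -11)
[2] R1 /= -11  ⇒  (0, 1)
     R0 -= 3·R1  ⇒  (1, 0)

rank = 2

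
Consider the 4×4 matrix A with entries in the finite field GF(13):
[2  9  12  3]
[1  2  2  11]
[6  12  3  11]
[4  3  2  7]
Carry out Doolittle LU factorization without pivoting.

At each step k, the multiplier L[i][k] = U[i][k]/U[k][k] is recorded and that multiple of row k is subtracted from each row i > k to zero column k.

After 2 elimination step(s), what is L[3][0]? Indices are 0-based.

Step 1: pivot at (0,0) is 2.
  row1 ← row1 − (7)·row0  ⇒  L[1][0]=7, U row1=(0, 4, 9, 3)
  row2 ← row2 − (3)·row0  ⇒  L[2][0]=3, U row2=(0, 11, 6, 2)
  row3 ← row3 − (2)·row0  ⇒  L[3][0]=2, U row3=(0, 11, 4, 1)
Step 2: pivot at (1,1) is 4.
  row2 ← row2 − (6)·row1  ⇒  L[2][1]=6, U row2=(0, 0, 4, 10)
  row3 ← row3 − (6)·row1  ⇒  L[3][1]=6, U row3=(0, 0, 2, 9)

L[3][0] = 2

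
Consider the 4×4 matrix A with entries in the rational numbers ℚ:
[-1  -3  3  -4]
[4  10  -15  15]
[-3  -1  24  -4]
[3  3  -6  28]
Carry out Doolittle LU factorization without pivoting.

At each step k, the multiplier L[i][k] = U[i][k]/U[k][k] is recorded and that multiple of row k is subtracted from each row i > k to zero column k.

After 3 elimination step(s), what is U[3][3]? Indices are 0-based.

U[3][3] = 3

k=0: U[0][0]=-1
  eliminate (1,0): mult=-4, new row 1: (0, -2, -3, -1); set L[1][0]=-4
  eliminate (2,0): mult=3, new row 2: (0, 8, 15, 8); set L[2][0]=3
  eliminate (3,0): mult=-3, new row 3: (0, -6, 3, 16); set L[3][0]=-3
k=1: U[1][1]=-2
  eliminate (2,1): mult=-4, new row 2: (0, 0, 3, 4); set L[2][1]=-4
  eliminate (3,1): mult=3, new row 3: (0, 0, 12, 19); set L[3][1]=3
k=2: U[2][2]=3
  eliminate (3,2): mult=4, new row 3: (0, 0, 0, 3); set L[3][2]=4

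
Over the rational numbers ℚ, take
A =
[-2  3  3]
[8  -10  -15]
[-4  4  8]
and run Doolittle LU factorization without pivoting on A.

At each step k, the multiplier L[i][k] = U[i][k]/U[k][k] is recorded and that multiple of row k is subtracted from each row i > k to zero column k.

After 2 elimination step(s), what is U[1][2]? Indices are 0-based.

U[1][2] = -3

[col 0] pivot -2
  R1 -= -4*R0 → (0, 2, -3)  (L[1][0] := -4)
  R2 -= 2*R0 → (0, -2, 2)  (L[2][0] := 2)
[col 1] pivot 2
  R2 -= -1*R1 → (0, 0, -1)  (L[2][1] := -1)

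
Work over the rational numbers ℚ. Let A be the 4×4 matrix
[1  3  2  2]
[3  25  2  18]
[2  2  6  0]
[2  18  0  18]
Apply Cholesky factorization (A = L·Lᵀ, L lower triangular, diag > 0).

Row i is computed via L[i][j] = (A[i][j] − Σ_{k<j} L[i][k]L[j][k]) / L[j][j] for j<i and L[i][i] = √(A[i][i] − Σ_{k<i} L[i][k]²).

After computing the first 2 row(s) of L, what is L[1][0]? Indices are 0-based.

L[1][0] = 3

Step 1: L[0][0] = √(1) = 1.
  L[1][0] = (3) / L[0][0] = 3.
Step 2: L[1][1] = √(16) = 4.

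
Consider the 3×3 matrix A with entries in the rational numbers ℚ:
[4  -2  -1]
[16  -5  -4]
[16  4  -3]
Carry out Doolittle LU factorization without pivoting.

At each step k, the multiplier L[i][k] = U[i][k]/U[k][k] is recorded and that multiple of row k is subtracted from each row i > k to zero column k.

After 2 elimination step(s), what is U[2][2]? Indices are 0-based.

U[2][2] = 1

k=0: U[0][0]=4
  eliminate (1,0): mult=4, new row 1: (0, 3, 0); set L[1][0]=4
  eliminate (2,0): mult=4, new row 2: (0, 12, 1); set L[2][0]=4
k=1: U[1][1]=3
  eliminate (2,1): mult=4, new row 2: (0, 0, 1); set L[2][1]=4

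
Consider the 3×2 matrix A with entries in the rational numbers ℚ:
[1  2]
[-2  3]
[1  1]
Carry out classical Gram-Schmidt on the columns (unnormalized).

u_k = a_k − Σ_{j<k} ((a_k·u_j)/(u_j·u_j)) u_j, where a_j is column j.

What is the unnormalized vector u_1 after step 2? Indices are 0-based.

Step 1: u_0 = a_0 = (1, -2, 1).
Step 2: u_1 = a_1 − (-1/2)·u_0 = (5/2, 2, 3/2).

u_1 = (5/2, 2, 3/2)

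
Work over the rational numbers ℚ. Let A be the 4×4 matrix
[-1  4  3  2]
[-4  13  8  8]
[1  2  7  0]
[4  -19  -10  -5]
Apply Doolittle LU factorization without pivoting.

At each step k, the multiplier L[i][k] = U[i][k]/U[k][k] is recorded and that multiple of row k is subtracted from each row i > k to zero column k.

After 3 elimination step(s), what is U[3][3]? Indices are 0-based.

[col 0] pivot -1
  R1 -= 4*R0 → (0, -3, -4, 0)  (L[1][0] := 4)
  R2 -= -1*R0 → (0, 6, 10, 2)  (L[2][0] := -1)
  R3 -= -4*R0 → (0, -3, 2, 3)  (L[3][0] := -4)
[col 1] pivot -3
  R2 -= -2*R1 → (0, 0, 2, 2)  (L[2][1] := -2)
  R3 -= 1*R1 → (0, 0, 6, 3)  (L[3][1] := 1)
[col 2] pivot 2
  R3 -= 3*R2 → (0, 0, 0, -3)  (L[3][2] := 3)

U[3][3] = -3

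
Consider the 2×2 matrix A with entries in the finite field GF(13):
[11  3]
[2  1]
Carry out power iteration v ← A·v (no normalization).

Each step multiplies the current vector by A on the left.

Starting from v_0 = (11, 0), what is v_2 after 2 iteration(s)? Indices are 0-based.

v_0 = (11, 0).
v_1 = A·v_0 = (4, 9).
v_2 = A·v_1 = (6, 4).

v_2 = (6, 4)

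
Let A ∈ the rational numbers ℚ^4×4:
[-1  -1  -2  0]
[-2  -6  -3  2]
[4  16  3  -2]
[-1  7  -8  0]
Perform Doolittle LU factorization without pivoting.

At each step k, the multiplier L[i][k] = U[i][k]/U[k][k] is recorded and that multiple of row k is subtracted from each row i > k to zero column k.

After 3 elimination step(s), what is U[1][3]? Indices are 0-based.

U[1][3] = 2

k=0: U[0][0]=-1
  eliminate (1,0): mult=2, new row 1: (0, -4, 1, 2); set L[1][0]=2
  eliminate (2,0): mult=-4, new row 2: (0, 12, -5, -2); set L[2][0]=-4
  eliminate (3,0): mult=1, new row 3: (0, 8, -6, 0); set L[3][0]=1
k=1: U[1][1]=-4
  eliminate (2,1): mult=-3, new row 2: (0, 0, -2, 4); set L[2][1]=-3
  eliminate (3,1): mult=-2, new row 3: (0, 0, -4, 4); set L[3][1]=-2
k=2: U[2][2]=-2
  eliminate (3,2): mult=2, new row 3: (0, 0, 0, -4); set L[3][2]=2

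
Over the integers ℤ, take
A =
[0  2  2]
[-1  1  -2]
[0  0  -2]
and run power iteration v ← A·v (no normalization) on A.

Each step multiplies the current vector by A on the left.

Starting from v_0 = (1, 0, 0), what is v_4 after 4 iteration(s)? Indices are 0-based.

v_0 = (1, 0, 0).
v_1 = A·v_0 = (0, -1, 0).
v_2 = A·v_1 = (-2, -1, 0).
v_3 = A·v_2 = (-2, 1, 0).
v_4 = A·v_3 = (2, 3, 0).

v_4 = (2, 3, 0)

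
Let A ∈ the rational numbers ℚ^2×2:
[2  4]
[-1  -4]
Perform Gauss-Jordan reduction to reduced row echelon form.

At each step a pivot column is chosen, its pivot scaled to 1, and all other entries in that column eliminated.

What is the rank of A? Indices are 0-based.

rank = 2

pivot(0,0)=2: scale R0 → (1, 2)
  clear (1,0): R1 −= (-1)R0 → (0, -2)
pivot(1,1)=-2: scale R1 → (0, 1)
  clear (0,1): R0 −= (2)R1 → (1, 0)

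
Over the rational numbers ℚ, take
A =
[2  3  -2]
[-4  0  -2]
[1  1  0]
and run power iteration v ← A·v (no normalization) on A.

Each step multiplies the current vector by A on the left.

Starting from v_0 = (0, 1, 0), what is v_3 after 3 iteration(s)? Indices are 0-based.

v_3 = (-40, -22, -10)

v_0 = (0, 1, 0).
v_1 = A·v_0 = (3, 0, 1).
v_2 = A·v_1 = (4, -14, 3).
v_3 = A·v_2 = (-40, -22, -10).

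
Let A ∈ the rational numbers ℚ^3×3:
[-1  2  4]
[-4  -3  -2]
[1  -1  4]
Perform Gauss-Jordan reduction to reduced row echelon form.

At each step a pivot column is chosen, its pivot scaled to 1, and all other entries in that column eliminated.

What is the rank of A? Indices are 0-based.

rank = 3

[1] R0 /= -1  ⇒  (1, -2, -4)
     R1 -= -4·R0  ⇒  (0, -11, -18)
     R2 -= 1·R0  ⇒  (0, 1, 8)
[2] R1 /= -11  ⇒  (0, 1, 18/11)
     R0 -= -2·R1  ⇒  (1, 0, -8/11)
     R2 -= 1·R1  ⇒  (0, 0, 70/11)
[3] R2 /= 70/11  ⇒  (0, 0, 1)
     R0 -= -8/11·R2  ⇒  (1, 0, 0)
     R1 -= 18/11·R2  ⇒  (0, 1, 0)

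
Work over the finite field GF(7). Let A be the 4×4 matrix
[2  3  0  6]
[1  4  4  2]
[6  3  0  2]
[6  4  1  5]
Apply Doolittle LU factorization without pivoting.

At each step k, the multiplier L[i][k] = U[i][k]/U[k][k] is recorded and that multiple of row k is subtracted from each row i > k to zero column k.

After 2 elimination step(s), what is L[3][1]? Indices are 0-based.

k=0: U[0][0]=2
  eliminate (1,0): mult=4, new row 1: (0, 6, 4, 6); set L[1][0]=4
  eliminate (2,0): mult=3, new row 2: (0, 1, 0, 5); set L[2][0]=3
  eliminate (3,0): mult=3, new row 3: (0, 2, 1, 1); set L[3][0]=3
k=1: U[1][1]=6
  eliminate (2,1): mult=6, new row 2: (0, 0, 4, 4); set L[2][1]=6
  eliminate (3,1): mult=5, new row 3: (0, 0, 2, 6); set L[3][1]=5

L[3][1] = 5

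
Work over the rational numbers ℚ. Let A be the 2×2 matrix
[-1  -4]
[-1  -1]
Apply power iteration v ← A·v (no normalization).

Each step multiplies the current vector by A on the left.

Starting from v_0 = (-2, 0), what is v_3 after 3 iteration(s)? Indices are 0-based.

v_0 = (-2, 0).
v_1 = A·v_0 = (2, 2).
v_2 = A·v_1 = (-10, -4).
v_3 = A·v_2 = (26, 14).

v_3 = (26, 14)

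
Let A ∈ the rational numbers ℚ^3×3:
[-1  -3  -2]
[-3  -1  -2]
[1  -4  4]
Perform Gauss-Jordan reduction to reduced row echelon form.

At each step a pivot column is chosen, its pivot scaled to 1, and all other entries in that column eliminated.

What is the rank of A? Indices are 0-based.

rank = 3

pivot(0,0)=-1: scale R0 → (1, 3, 2)
  clear (1,0): R1 −= (-3)R0 → (0, 8, 4)
  clear (2,0): R2 −= (1)R0 → (0, -7, 2)
pivot(1,1)=8: scale R1 → (0, 1, 1/2)
  clear (0,1): R0 −= (3)R1 → (1, 0, 1/2)
  clear (2,1): R2 −= (-7)R1 → (0, 0, 11/2)
pivot(2,2)=11/2: scale R2 → (0, 0, 1)
  clear (0,2): R0 −= (1/2)R2 → (1, 0, 0)
  clear (1,2): R1 −= (1/2)R2 → (0, 1, 0)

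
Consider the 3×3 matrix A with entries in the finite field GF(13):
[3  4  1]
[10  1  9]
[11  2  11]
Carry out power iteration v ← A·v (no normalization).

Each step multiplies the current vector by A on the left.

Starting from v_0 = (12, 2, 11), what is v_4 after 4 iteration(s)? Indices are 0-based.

v_4 = (11, 10, 0)

v_0 = (12, 2, 11).
v_1 = A·v_0 = (3, 0, 10).
v_2 = A·v_1 = (6, 3, 0).
v_3 = A·v_2 = (4, 11, 7).
v_4 = A·v_3 = (11, 10, 0).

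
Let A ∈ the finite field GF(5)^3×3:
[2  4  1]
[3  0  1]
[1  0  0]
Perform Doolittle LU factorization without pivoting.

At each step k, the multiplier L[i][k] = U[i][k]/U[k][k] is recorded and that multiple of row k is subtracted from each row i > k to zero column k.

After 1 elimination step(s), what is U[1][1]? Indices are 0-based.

[col 0] pivot 2
  R1 -= 4*R0 → (0, 4, 2)  (L[1][0] := 4)
  R2 -= 3*R0 → (0, 3, 2)  (L[2][0] := 3)

U[1][1] = 4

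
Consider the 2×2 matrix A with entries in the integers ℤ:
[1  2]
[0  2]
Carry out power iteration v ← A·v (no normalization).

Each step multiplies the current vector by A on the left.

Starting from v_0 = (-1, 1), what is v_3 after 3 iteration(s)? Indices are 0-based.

v_3 = (13, 8)

v_0 = (-1, 1).
v_1 = A·v_0 = (1, 2).
v_2 = A·v_1 = (5, 4).
v_3 = A·v_2 = (13, 8).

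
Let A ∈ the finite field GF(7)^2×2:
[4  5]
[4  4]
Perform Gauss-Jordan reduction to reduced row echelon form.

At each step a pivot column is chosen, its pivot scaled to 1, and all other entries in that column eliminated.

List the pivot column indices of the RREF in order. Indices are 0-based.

pivot columns: 0, 1

pivot(0,0)=4: scale R0 → (1, 3)
  clear (1,0): R1 −= (4)R0 → (0, 6)
pivot(1,1)=6: scale R1 → (0, 1)
  clear (0,1): R0 −= (3)R1 → (1, 0)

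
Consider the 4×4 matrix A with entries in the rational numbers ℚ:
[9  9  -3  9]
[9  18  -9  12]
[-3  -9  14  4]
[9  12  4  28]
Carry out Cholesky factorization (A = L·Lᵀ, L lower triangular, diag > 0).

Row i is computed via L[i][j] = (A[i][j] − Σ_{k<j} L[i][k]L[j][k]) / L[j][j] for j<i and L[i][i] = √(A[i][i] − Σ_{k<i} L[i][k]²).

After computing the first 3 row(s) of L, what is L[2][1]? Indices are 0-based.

Step 1: L[0][0] = √(9) = 3.
  L[1][0] = (9) / L[0][0] = 3.
Step 2: L[1][1] = √(9) = 3.
  L[2][0] = (-3) / L[0][0] = -1.
  L[2][1] = (-6) / L[1][1] = -2.
Step 3: L[2][2] = √(9) = 3.

L[2][1] = -2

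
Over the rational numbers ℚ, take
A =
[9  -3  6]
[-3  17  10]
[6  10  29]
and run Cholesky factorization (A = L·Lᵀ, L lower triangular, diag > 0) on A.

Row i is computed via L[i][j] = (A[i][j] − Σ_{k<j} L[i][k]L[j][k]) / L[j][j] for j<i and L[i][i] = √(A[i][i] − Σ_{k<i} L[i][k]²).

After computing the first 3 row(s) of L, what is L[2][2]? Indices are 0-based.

L[2][2] = 4

Step 1: L[0][0] = √(9) = 3.
  L[1][0] = (-3) / L[0][0] = -1.
Step 2: L[1][1] = √(16) = 4.
  L[2][0] = (6) / L[0][0] = 2.
  L[2][1] = (12) / L[1][1] = 3.
Step 3: L[2][2] = √(16) = 4.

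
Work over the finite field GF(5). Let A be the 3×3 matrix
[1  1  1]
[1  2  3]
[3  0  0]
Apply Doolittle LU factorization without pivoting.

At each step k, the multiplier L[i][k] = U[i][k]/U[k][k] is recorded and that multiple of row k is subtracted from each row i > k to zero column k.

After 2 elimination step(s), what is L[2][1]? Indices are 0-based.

[col 0] pivot 1
  R1 -= 1*R0 → (0, 1, 2)  (L[1][0] := 1)
  R2 -= 3*R0 → (0, 2, 2)  (L[2][0] := 3)
[col 1] pivot 1
  R2 -= 2*R1 → (0, 0, 3)  (L[2][1] := 2)

L[2][1] = 2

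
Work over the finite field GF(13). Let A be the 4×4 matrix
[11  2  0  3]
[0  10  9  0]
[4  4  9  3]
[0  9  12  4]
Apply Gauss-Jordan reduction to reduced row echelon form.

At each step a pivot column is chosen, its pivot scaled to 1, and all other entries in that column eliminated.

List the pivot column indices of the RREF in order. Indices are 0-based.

pivot columns: 0, 1, 2, 3

pivot(0,0)=11: scale R0 → (1, 12, 0, 5)
  clear (2,0): R2 −= (4)R0 → (0, 8, 9, 9)
pivot(1,1)=10: scale R1 → (0, 1, 10, 0)
  clear (0,1): R0 −= (12)R1 → (1, 0, 10, 5)
  clear (2,1): R2 −= (8)R1 → (0, 0, 7, 9)
  clear (3,1): R3 −= (9)R1 → (0, 0, 0, 4)
pivot(2,2)=7: scale R2 → (0, 0, 1, 5)
  clear (0,2): R0 −= (10)R2 → (1, 0, 0, 7)
  clear (1,2): R1 −= (10)R2 → (0, 1, 0, 2)
pivot(3,3)=4: scale R3 → (0, 0, 0, 1)
  clear (0,3): R0 −= (7)R3 → (1, 0, 0, 0)
  clear (1,3): R1 −= (2)R3 → (0, 1, 0, 0)
  clear (2,3): R2 −= (5)R3 → (0, 0, 1, 0)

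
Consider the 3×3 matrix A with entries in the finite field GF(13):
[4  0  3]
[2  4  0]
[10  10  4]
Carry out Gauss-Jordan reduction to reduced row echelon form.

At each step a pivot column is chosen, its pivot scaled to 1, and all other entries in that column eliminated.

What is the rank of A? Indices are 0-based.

step 1: normalize row 0 (÷4) = (1, 0, 4)
  row 1: subtract 2×row0 = (0, 4, 5)
  row 2: subtract 10×row0 = (0, 10, 3)
step 2: normalize row 1 (÷4) = (0, 1, 11)
  row 2: subtract 10×row1 = (0, 0, 10)
step 3: normalize row 2 (÷10) = (0, 0, 1)
  row 0: subtract 4×row2 = (1, 0, 0)
  row 1: subtract 11×row2 = (0, 1, 0)

rank = 3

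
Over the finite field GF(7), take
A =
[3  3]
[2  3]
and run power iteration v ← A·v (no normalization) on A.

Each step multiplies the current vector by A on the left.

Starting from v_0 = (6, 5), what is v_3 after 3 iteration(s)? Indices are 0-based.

v_0 = (6, 5).
v_1 = A·v_0 = (5, 6).
v_2 = A·v_1 = (5, 0).
v_3 = A·v_2 = (1, 3).

v_3 = (1, 3)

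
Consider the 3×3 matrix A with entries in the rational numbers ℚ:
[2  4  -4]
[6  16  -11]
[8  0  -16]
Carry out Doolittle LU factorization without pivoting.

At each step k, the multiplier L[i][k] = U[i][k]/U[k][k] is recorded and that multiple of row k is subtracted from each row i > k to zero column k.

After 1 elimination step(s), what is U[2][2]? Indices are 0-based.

Step 1: pivot at (0,0) is 2.
  row1 ← row1 − (3)·row0  ⇒  L[1][0]=3, U row1=(0, 4, 1)
  row2 ← row2 − (4)·row0  ⇒  L[2][0]=4, U row2=(0, -16, 0)

U[2][2] = 0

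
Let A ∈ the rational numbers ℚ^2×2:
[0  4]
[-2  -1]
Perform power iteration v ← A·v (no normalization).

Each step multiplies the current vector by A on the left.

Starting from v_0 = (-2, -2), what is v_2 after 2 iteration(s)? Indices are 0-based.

v_2 = (24, 10)

v_0 = (-2, -2).
v_1 = A·v_0 = (-8, 6).
v_2 = A·v_1 = (24, 10).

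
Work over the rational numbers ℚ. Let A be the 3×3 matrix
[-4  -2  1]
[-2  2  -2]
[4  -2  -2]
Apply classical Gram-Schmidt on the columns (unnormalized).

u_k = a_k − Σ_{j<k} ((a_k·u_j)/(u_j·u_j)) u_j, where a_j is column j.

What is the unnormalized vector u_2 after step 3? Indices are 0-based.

u_2 = (-1/2, -2, -3/2)

Step 1: u_0 = a_0 = (-4, -2, 4).
Step 2: u_1 = a_1 − (-1/9)·u_0 = (-22/9, 16/9, -14/9).
Step 3: u_2 = a_2 − (-2/9)·u_0 − (-1/4)·u_1 = (-1/2, -2, -3/2).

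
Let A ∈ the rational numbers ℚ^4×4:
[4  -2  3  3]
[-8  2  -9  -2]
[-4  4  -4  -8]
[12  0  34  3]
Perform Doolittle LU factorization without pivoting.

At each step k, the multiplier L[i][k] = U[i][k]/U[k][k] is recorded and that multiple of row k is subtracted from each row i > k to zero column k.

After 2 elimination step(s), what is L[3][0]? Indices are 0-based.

Step 1: pivot at (0,0) is 4.
  row1 ← row1 − (-2)·row0  ⇒  L[1][0]=-2, U row1=(0, -2, -3, 4)
  row2 ← row2 − (-1)·row0  ⇒  L[2][0]=-1, U row2=(0, 2, -1, -5)
  row3 ← row3 − (3)·row0  ⇒  L[3][0]=3, U row3=(0, 6, 25, -6)
Step 2: pivot at (1,1) is -2.
  row2 ← row2 − (-1)·row1  ⇒  L[2][1]=-1, U row2=(0, 0, -4, -1)
  row3 ← row3 − (-3)·row1  ⇒  L[3][1]=-3, U row3=(0, 0, 16, 6)

L[3][0] = 3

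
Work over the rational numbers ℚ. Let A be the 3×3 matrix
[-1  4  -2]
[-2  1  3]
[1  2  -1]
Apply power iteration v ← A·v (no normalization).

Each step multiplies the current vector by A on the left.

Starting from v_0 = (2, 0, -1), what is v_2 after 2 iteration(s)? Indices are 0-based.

v_0 = (2, 0, -1).
v_1 = A·v_0 = (0, -7, 3).
v_2 = A·v_1 = (-34, 2, -17).

v_2 = (-34, 2, -17)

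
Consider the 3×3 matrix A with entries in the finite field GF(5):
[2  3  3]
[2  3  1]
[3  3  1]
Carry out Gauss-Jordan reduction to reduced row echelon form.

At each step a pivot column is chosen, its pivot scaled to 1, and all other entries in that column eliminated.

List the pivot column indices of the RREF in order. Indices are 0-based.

pivot columns: 0, 1, 2

step 1: normalize row 0 (÷2) = (1, 4, 4)
  row 1: subtract 2×row0 = (0, 0, 3)
  row 2: subtract 3×row0 = (0, 1, 4)
step 2: exchange rows 1,2
step 2: normalize row 1 (÷1) = (0, 1, 4)
  row 0: subtract 4×row1 = (1, 0, 3)
step 3: normalize row 2 (÷3) = (0, 0, 1)
  row 0: subtract 3×row2 = (1, 0, 0)
  row 1: subtract 4×row2 = (0, 1, 0)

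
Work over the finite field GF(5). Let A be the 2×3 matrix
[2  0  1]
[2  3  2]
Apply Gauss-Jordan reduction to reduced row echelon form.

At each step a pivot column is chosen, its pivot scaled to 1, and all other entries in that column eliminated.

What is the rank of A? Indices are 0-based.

rank = 2

pivot(0,0)=2: scale R0 → (1, 0, 3)
  clear (1,0): R1 −= (2)R0 → (0, 3, 1)
pivot(1,1)=3: scale R1 → (0, 1, 2)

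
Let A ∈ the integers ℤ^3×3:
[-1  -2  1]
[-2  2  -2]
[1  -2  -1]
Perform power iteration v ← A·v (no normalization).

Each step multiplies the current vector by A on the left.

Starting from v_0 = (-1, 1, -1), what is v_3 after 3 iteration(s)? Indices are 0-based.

v_0 = (-1, 1, -1).
v_1 = A·v_0 = (-2, 6, -2).
v_2 = A·v_1 = (-12, 20, -12).
v_3 = A·v_2 = (-40, 88, -40).

v_3 = (-40, 88, -40)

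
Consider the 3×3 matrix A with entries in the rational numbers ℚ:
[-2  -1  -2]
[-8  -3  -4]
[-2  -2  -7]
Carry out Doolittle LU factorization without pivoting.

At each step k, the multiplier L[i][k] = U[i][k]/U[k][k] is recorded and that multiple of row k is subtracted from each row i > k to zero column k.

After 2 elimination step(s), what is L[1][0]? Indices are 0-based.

L[1][0] = 4

k=0: U[0][0]=-2
  eliminate (1,0): mult=4, new row 1: (0, 1, 4); set L[1][0]=4
  eliminate (2,0): mult=1, new row 2: (0, -1, -5); set L[2][0]=1
k=1: U[1][1]=1
  eliminate (2,1): mult=-1, new row 2: (0, 0, -1); set L[2][1]=-1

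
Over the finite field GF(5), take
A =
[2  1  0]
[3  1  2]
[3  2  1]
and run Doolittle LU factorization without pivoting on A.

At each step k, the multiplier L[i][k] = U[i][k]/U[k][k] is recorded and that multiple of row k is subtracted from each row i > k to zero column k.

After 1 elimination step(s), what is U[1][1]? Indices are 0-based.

U[1][1] = 2

[col 0] pivot 2
  R1 -= 4*R0 → (0, 2, 2)  (L[1][0] := 4)
  R2 -= 4*R0 → (0, 3, 1)  (L[2][0] := 4)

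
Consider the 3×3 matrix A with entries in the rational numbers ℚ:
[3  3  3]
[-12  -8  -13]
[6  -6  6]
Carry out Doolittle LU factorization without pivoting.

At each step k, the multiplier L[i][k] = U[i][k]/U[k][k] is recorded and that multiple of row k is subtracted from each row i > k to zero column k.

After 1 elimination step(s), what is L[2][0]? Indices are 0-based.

Step 1: pivot at (0,0) is 3.
  row1 ← row1 − (-4)·row0  ⇒  L[1][0]=-4, U row1=(0, 4, -1)
  row2 ← row2 − (2)·row0  ⇒  L[2][0]=2, U row2=(0, -12, 0)

L[2][0] = 2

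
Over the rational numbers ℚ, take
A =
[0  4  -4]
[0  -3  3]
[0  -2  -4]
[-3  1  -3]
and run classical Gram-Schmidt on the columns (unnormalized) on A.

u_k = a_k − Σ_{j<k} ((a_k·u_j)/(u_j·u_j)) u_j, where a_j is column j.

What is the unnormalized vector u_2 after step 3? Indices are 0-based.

Step 1: u_0 = a_0 = (0, 0, 0, -3).
Step 2: u_1 = a_1 − (-1/3)·u_0 = (4, -3, -2, 0).
Step 3: u_2 = a_2 − (1)·u_0 − (-17/29)·u_1 = (-48/29, 36/29, -150/29, 0).

u_2 = (-48/29, 36/29, -150/29, 0)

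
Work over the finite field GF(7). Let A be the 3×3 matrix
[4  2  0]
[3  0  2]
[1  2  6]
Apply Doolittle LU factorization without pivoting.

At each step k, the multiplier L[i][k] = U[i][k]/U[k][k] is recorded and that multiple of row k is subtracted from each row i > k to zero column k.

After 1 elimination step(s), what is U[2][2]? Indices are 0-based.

U[2][2] = 6

Step 1: pivot at (0,0) is 4.
  row1 ← row1 − (6)·row0  ⇒  L[1][0]=6, U row1=(0, 2, 2)
  row2 ← row2 − (2)·row0  ⇒  L[2][0]=2, U row2=(0, 5, 6)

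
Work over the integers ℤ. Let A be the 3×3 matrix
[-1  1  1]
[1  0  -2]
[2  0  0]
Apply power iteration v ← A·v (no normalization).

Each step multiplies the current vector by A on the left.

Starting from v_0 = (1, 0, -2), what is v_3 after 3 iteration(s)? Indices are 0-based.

v_3 = (-23, 22, 20)

v_0 = (1, 0, -2).
v_1 = A·v_0 = (-3, 5, 2).
v_2 = A·v_1 = (10, -7, -6).
v_3 = A·v_2 = (-23, 22, 20).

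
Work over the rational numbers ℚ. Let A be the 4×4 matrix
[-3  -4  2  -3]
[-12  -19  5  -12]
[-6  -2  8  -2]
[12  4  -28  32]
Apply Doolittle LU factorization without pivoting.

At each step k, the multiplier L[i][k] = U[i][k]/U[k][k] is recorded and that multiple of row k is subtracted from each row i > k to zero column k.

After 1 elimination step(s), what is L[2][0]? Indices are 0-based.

Step 1: pivot at (0,0) is -3.
  row1 ← row1 − (4)·row0  ⇒  L[1][0]=4, U row1=(0, -3, -3, 0)
  row2 ← row2 − (2)·row0  ⇒  L[2][0]=2, U row2=(0, 6, 4, 4)
  row3 ← row3 − (-4)·row0  ⇒  L[3][0]=-4, U row3=(0, -12, -20, 20)

L[2][0] = 2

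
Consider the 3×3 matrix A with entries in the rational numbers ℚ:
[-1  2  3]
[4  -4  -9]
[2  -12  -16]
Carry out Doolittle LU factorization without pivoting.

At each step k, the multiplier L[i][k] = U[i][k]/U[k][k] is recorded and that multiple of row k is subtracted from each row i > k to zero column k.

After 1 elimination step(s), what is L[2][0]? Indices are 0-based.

Step 1: pivot at (0,0) is -1.
  row1 ← row1 − (-4)·row0  ⇒  L[1][0]=-4, U row1=(0, 4, 3)
  row2 ← row2 − (-2)·row0  ⇒  L[2][0]=-2, U row2=(0, -8, -10)

L[2][0] = -2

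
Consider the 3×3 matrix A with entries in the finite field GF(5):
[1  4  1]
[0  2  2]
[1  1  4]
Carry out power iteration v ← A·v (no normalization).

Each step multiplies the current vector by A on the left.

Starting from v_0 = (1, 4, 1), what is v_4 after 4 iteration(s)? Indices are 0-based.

v_4 = (0, 0, 1)

v_0 = (1, 4, 1).
v_1 = A·v_0 = (3, 0, 4).
v_2 = A·v_1 = (2, 3, 4).
v_3 = A·v_2 = (3, 4, 1).
v_4 = A·v_3 = (0, 0, 1).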